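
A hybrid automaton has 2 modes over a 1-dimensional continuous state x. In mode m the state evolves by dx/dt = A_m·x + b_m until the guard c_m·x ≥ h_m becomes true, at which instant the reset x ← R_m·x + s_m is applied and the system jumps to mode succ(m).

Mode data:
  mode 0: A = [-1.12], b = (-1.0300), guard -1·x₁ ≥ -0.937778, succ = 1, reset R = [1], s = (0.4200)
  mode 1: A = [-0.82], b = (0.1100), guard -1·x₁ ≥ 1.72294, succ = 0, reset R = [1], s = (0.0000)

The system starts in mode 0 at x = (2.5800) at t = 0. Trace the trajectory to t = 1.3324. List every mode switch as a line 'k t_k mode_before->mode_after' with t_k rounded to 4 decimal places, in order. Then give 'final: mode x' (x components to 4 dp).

1 0.5656 0->1
final: 1 0.7866

Mode 0: guard c·x = -0.9378 hit at Δt = 0.5656 (t = 0.5656), x⁻ = (0.9378) → reset → x⁺ = (1.3578), jump to mode 1
Mode 1: flow for 0.7668 to horizon, guard not reached → x = (0.7866)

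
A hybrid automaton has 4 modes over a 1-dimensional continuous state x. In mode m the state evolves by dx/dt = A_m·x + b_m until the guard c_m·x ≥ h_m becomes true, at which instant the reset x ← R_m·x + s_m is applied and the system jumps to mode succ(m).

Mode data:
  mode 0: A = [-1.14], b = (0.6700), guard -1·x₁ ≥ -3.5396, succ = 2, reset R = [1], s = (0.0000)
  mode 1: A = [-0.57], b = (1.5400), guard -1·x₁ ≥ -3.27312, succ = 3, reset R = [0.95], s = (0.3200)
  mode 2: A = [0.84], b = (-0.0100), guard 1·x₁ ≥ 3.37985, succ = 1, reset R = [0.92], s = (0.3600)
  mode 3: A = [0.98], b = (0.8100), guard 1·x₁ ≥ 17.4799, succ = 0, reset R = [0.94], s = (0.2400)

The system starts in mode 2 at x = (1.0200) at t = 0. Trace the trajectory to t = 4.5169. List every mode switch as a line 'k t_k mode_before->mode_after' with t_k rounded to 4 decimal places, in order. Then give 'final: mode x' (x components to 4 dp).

Mode 2: guard c·x = 3.3798 hit at Δt = 1.4360 (t = 1.4360), x⁻ = (3.3798) → reset → x⁺ = (3.4695), jump to mode 1
Mode 1: guard c·x = -3.2731 hit at Δt = 0.5182 (t = 1.9542), x⁻ = (3.2731) → reset → x⁺ = (3.4295), jump to mode 3
Mode 3: guard c·x = 17.4799 hit at Δt = 1.4887 (t = 3.4429), x⁻ = (17.4799) → reset → x⁺ = (16.6711), jump to mode 0
Mode 0: flow for 1.0740 to horizon, guard not reached → x = (5.3154)

1 1.4360 2->1
2 1.9542 1->3
3 3.4429 3->0
final: 0 5.3154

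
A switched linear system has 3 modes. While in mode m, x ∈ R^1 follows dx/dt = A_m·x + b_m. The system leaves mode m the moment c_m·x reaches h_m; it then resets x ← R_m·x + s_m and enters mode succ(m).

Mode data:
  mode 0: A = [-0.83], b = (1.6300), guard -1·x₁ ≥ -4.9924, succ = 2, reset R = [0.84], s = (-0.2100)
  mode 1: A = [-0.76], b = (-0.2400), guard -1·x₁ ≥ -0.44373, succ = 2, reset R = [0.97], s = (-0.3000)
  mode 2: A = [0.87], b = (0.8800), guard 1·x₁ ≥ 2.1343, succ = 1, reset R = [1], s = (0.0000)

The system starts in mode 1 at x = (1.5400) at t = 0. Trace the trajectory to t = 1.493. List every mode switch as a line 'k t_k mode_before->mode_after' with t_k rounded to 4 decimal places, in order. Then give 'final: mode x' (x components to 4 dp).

Mode 1: guard c·x = -0.4437 hit at Δt = 1.1755 (t = 1.1755), x⁻ = (0.4437) → reset → x⁺ = (0.1304), jump to mode 2
Mode 2: flow for 0.3175 to horizon, guard not reached → x = (0.4937)

1 1.1755 1->2
final: 2 0.4937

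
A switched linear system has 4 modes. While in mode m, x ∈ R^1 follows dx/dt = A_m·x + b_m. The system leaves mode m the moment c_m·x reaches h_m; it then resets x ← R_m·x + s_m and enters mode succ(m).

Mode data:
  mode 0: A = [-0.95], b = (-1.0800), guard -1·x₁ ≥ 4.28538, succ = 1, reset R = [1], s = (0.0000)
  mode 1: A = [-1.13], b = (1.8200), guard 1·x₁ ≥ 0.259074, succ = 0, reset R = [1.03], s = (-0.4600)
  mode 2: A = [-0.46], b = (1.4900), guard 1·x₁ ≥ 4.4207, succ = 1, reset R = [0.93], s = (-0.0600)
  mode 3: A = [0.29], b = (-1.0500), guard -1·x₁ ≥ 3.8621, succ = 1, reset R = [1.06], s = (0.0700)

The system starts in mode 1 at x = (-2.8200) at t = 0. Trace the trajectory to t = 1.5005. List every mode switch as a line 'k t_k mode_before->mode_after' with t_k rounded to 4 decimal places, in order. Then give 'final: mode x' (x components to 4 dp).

1 1.0507 1->0
final: 0 -0.5213

Mode 1: guard c·x = 0.2591 hit at Δt = 1.0507 (t = 1.0507), x⁻ = (0.2591) → reset → x⁺ = (-0.1932), jump to mode 0
Mode 0: flow for 0.4498 to horizon, guard not reached → x = (-0.5213)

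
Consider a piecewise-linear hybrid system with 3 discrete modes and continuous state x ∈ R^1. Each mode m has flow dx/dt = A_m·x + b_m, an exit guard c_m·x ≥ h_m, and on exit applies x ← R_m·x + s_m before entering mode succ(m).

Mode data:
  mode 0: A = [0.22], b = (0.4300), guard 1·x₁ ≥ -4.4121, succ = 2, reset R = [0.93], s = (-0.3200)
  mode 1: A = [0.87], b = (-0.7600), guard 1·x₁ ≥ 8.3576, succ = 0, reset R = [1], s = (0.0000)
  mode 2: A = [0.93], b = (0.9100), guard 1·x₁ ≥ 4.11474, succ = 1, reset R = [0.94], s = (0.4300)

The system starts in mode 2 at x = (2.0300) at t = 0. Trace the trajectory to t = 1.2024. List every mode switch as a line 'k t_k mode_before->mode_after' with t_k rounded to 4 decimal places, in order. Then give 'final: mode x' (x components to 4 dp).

Mode 2: guard c·x = 4.1147 hit at Δt = 0.5661 (t = 0.5661), x⁻ = (4.1147) → reset → x⁺ = (4.2979), jump to mode 1
Mode 1: flow for 0.6363 to horizon, guard not reached → x = (6.8300)

1 0.5661 2->1
final: 1 6.8300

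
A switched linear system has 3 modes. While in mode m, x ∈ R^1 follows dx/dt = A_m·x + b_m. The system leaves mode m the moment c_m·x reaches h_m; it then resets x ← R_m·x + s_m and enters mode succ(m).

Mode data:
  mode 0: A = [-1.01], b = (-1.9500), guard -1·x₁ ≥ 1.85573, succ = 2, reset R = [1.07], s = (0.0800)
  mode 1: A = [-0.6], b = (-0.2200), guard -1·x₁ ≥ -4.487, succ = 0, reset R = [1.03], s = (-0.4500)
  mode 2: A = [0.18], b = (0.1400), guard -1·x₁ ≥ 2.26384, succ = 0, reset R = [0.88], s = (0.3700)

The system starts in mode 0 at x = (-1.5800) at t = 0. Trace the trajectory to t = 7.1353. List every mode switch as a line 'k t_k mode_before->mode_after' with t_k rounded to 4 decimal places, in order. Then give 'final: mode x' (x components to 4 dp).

Mode 0: guard c·x = 1.8557 hit at Δt = 1.5276 (t = 1.5276), x⁻ = (-1.8557) → reset → x⁺ = (-1.9056), jump to mode 2
Mode 2: guard c·x = 2.2638 hit at Δt = 1.5323 (t = 3.0599), x⁻ = (-2.2638) → reset → x⁺ = (-1.6222), jump to mode 0
Mode 0: guard c·x = 1.8557 hit at Δt = 1.4008 (t = 4.4607), x⁻ = (-1.8557) → reset → x⁺ = (-1.9056), jump to mode 2
Mode 2: guard c·x = 2.2638 hit at Δt = 1.5323 (t = 5.9930), x⁻ = (-2.2638) → reset → x⁺ = (-1.6222), jump to mode 0
Mode 0: flow for 1.1423 to horizon, guard not reached → x = (-1.8334)

1 1.5276 0->2
2 3.0599 2->0
3 4.4607 0->2
4 5.9930 2->0
final: 0 -1.8334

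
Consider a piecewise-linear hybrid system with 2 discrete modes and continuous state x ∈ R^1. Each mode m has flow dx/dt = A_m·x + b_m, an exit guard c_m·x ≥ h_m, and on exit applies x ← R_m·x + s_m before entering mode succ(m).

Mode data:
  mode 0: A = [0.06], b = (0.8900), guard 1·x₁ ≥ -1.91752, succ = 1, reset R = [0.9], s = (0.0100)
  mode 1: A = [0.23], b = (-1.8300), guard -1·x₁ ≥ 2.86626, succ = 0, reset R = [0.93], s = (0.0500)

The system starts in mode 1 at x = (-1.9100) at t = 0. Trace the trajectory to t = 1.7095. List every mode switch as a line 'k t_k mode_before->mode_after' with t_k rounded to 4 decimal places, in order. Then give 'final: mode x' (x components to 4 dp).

Mode 1: guard c·x = 2.8663 hit at Δt = 0.4022 (t = 0.4022), x⁻ = (-2.8663) → reset → x⁺ = (-2.6156), jump to mode 0
Mode 0: guard c·x = -1.9175 hit at Δt = 0.9261 (t = 1.3283), x⁻ = (-1.9175) → reset → x⁺ = (-1.7158), jump to mode 1
Mode 1: flow for 0.3812 to horizon, guard not reached → x = (-2.6021)

1 0.4022 1->0
2 1.3283 0->1
final: 1 -2.6021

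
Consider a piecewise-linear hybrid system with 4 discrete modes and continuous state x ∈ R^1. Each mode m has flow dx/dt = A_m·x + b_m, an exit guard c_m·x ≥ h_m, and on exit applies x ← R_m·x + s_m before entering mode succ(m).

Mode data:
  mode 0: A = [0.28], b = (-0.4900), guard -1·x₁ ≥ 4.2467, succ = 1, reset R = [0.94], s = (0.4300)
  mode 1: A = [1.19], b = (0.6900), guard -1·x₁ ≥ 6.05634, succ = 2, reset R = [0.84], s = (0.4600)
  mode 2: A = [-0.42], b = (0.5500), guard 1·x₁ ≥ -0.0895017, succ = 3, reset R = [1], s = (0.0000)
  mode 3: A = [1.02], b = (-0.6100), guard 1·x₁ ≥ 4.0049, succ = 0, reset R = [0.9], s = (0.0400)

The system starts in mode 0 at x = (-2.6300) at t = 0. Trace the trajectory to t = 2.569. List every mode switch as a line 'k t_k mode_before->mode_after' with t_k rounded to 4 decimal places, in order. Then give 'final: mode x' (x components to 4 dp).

Mode 0: guard c·x = 4.2467 hit at Δt = 1.1220 (t = 1.1220), x⁻ = (-4.2467) → reset → x⁺ = (-3.5619), jump to mode 1
Mode 1: guard c·x = 6.0563 hit at Δt = 0.5108 (t = 1.6328), x⁻ = (-6.0563) → reset → x⁺ = (-4.6273), jump to mode 2
Mode 2: flow for 0.9362 to horizon, guard not reached → x = (-2.6972)

1 1.1220 0->1
2 1.6328 1->2
final: 2 -2.6972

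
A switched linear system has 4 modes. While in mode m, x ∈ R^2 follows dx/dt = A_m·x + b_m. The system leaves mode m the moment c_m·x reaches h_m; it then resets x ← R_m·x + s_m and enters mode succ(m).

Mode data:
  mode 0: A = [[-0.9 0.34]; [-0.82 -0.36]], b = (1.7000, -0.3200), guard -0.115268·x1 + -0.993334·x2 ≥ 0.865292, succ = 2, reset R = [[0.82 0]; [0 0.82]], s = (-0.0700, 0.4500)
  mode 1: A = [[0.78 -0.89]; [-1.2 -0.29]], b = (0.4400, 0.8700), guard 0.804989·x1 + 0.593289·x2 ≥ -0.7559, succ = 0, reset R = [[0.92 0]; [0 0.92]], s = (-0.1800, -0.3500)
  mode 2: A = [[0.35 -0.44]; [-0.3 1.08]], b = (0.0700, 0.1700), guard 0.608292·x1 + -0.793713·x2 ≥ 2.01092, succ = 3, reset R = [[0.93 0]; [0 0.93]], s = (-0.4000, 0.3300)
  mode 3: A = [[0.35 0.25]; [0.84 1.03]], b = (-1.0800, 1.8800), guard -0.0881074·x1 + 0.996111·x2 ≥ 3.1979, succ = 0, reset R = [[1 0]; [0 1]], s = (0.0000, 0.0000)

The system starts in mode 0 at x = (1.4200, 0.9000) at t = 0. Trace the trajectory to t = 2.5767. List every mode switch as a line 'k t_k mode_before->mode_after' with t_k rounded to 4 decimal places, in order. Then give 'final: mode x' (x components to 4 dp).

Mode 0: guard c·x = 0.8653 hit at Δt = 1.2244 (t = 1.2244), x⁻ = (1.6541, -1.0630) → reset → x⁺ = (1.2864, -0.4217), jump to mode 2
Mode 2: guard c·x = 2.0109 hit at Δt = 0.6341 (t = 1.8585), x⁻ = (1.8743, -1.0971) → reset → x⁺ = (1.3431, -0.6903), jump to mode 3
Mode 3: flow for 0.7182 to horizon, guard not reached → x = (0.9007, 1.5583)

1 1.2244 0->2
2 1.8585 2->3
final: 3 0.9007 1.5583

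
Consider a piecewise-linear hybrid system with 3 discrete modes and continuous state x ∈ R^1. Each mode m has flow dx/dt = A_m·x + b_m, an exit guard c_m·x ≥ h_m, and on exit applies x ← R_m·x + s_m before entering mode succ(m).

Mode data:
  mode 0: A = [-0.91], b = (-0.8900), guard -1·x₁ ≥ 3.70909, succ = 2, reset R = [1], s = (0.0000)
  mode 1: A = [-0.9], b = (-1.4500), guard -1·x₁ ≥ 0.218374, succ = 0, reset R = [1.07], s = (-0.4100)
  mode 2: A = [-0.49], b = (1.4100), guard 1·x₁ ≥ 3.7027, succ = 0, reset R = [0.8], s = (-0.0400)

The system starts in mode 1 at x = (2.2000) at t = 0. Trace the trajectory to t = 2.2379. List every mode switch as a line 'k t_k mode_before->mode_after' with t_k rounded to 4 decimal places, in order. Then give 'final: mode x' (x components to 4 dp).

Mode 1: guard c·x = 0.2184 hit at Δt = 1.1185 (t = 1.1185), x⁻ = (-0.2184) → reset → x⁺ = (-0.6437), jump to mode 0
Mode 0: flow for 1.1194 to horizon, guard not reached → x = (-0.8573)

1 1.1185 1->0
final: 0 -0.8573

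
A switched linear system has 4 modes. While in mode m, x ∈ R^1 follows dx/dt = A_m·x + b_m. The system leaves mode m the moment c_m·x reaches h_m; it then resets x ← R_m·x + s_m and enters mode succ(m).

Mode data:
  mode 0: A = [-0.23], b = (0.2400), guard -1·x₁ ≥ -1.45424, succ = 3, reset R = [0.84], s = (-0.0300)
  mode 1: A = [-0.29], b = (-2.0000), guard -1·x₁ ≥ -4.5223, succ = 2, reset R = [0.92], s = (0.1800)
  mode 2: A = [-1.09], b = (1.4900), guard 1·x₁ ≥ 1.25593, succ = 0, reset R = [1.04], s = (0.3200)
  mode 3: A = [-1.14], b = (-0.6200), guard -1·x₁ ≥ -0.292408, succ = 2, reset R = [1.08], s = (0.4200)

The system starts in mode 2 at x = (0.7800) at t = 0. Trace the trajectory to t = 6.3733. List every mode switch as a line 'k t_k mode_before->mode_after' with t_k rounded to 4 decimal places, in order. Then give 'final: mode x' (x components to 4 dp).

Mode 2: guard c·x = 1.2559 hit at Δt = 1.5276 (t = 1.5276), x⁻ = (1.2559) → reset → x⁺ = (1.6262), jump to mode 0
Mode 0: guard c·x = -1.4542 hit at Δt = 1.5202 (t = 3.0478), x⁻ = (1.4542) → reset → x⁺ = (1.1916), jump to mode 3
Mode 3: guard c·x = -0.2924 hit at Δt = 0.6404 (t = 3.6882), x⁻ = (0.2924) → reset → x⁺ = (0.7358), jump to mode 2
Mode 2: guard c·x = 1.2559 hit at Δt = 1.5942 (t = 5.2823), x⁻ = (1.2559) → reset → x⁺ = (1.6262), jump to mode 0
Mode 0: flow for 1.0910 to horizon, guard not reached → x = (1.4969)

1 1.5276 2->0
2 3.0478 0->3
3 3.6882 3->2
4 5.2823 2->0
final: 0 1.4969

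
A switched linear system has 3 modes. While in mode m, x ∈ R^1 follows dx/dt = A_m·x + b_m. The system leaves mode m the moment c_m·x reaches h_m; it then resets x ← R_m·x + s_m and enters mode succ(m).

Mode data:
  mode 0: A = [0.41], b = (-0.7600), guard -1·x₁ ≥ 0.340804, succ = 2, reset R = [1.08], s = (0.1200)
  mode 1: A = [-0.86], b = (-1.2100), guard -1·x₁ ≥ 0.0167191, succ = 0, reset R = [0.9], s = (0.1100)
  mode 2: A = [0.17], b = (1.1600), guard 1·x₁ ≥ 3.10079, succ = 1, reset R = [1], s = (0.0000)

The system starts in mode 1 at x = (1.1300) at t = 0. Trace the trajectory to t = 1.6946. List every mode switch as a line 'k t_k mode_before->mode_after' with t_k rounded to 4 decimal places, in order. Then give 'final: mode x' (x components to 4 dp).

1 0.6994 1->0
2 1.2393 0->2
final: 2 0.2811

Mode 1: guard c·x = 0.0167 hit at Δt = 0.6994 (t = 0.6994), x⁻ = (-0.0167) → reset → x⁺ = (0.0950), jump to mode 0
Mode 0: guard c·x = 0.3408 hit at Δt = 0.5399 (t = 1.2393), x⁻ = (-0.3408) → reset → x⁺ = (-0.2481), jump to mode 2
Mode 2: flow for 0.4553 to horizon, guard not reached → x = (0.2811)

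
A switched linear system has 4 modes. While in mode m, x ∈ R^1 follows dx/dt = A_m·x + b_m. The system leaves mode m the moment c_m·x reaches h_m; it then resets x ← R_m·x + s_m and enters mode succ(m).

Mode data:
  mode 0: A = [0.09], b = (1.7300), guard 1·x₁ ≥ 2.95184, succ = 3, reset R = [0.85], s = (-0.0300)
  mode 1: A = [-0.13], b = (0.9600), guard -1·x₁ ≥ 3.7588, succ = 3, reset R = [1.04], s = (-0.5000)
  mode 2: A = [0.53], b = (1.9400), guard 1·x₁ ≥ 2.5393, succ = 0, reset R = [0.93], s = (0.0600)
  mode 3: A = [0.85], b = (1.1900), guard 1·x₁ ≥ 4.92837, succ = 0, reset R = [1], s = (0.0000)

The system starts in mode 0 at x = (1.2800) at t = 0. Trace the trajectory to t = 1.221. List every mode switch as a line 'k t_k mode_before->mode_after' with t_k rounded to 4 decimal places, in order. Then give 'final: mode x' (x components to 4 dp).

1 0.8710 0->3
final: 3 3.8231

Mode 0: guard c·x = 2.9518 hit at Δt = 0.8710 (t = 0.8710), x⁻ = (2.9518) → reset → x⁺ = (2.4791), jump to mode 3
Mode 3: flow for 0.3500 to horizon, guard not reached → x = (3.8231)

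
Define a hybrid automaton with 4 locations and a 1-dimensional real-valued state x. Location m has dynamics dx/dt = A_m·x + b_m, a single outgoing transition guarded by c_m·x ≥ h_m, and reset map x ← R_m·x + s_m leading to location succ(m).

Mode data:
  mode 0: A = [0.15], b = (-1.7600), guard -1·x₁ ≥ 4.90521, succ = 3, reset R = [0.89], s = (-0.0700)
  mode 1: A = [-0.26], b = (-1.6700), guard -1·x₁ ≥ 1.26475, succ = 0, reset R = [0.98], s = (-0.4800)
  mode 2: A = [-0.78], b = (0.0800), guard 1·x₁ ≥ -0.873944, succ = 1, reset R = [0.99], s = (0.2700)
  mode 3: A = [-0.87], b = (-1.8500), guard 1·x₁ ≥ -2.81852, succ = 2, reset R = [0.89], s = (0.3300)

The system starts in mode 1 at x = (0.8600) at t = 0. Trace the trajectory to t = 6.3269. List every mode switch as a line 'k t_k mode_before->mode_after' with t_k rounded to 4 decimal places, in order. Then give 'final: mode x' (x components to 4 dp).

1 1.3267 1->0
2 2.7436 0->3
3 4.1286 3->2
4 5.2163 2->1
5 5.6857 1->0
final: 0 -3.0776

Mode 1: guard c·x = 1.2648 hit at Δt = 1.3267 (t = 1.3267), x⁻ = (-1.2648) → reset → x⁺ = (-1.7195), jump to mode 0
Mode 0: guard c·x = 4.9052 hit at Δt = 1.4169 (t = 2.7436), x⁻ = (-4.9052) → reset → x⁺ = (-4.4356), jump to mode 3
Mode 3: guard c·x = -2.8185 hit at Δt = 1.3850 (t = 4.1286), x⁻ = (-2.8185) → reset → x⁺ = (-2.1785), jump to mode 2
Mode 2: guard c·x = -0.8739 hit at Δt = 1.0877 (t = 5.2163), x⁻ = (-0.8739) → reset → x⁺ = (-0.5952), jump to mode 1
Mode 1: guard c·x = 1.2648 hit at Δt = 0.4694 (t = 5.6857), x⁻ = (-1.2648) → reset → x⁺ = (-1.7195), jump to mode 0
Mode 0: flow for 0.6412 to horizon, guard not reached → x = (-3.0776)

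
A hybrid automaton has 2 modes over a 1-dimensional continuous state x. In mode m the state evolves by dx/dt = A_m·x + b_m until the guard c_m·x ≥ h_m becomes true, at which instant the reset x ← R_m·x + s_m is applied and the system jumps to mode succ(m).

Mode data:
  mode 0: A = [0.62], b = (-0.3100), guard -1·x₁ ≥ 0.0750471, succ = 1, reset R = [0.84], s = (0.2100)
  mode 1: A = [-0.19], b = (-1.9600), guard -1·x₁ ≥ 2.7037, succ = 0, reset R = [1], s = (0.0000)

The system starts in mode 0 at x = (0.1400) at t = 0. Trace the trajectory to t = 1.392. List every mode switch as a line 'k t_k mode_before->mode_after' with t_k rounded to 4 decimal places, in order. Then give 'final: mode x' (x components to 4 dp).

Mode 0: guard c·x = 0.0750 hit at Δt = 0.7554 (t = 0.7554), x⁻ = (-0.0750) → reset → x⁺ = (0.1470), jump to mode 1
Mode 1: flow for 0.6366 to horizon, guard not reached → x = (-1.0450)

1 0.7554 0->1
final: 1 -1.0450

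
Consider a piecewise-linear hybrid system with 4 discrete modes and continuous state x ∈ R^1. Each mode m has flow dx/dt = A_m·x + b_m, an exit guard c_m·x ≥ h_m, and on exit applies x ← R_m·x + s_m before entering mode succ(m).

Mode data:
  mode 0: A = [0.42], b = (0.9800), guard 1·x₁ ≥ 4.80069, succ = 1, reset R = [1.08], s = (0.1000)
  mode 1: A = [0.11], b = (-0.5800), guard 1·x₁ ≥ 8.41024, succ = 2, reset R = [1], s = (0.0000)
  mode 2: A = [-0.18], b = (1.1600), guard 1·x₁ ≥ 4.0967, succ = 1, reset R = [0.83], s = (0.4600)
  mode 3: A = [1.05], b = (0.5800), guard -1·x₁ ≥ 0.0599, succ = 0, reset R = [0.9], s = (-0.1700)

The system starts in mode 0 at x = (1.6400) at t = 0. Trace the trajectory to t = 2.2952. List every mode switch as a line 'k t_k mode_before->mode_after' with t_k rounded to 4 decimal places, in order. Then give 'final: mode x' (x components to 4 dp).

Mode 0: guard c·x = 4.8007 hit at Δt = 1.3935 (t = 1.3935), x⁻ = (4.8007) → reset → x⁺ = (5.2847), jump to mode 1
Mode 1: flow for 0.9017 to horizon, guard not reached → x = (5.2860)

1 1.3935 0->1
final: 1 5.2860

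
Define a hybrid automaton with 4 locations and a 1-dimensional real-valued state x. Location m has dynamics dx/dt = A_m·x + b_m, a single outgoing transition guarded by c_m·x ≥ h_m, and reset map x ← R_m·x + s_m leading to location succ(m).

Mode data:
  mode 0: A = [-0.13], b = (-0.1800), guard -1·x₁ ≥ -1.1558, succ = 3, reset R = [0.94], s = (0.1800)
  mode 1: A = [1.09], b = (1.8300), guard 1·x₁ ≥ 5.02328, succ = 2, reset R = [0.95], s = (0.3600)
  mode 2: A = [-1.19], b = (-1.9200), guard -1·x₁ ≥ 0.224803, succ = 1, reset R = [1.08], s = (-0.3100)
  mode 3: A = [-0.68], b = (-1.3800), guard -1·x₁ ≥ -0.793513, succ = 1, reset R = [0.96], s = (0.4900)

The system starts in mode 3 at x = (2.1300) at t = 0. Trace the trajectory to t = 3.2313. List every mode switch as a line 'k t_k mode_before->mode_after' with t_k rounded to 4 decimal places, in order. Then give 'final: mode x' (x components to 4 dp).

1 0.5700 3->1
2 1.3289 1->2
3 2.6571 2->1
final: 1 0.4268

Mode 3: guard c·x = -0.7935 hit at Δt = 0.5700 (t = 0.5700), x⁻ = (0.7935) → reset → x⁺ = (1.2518), jump to mode 1
Mode 1: guard c·x = 5.0233 hit at Δt = 0.7589 (t = 1.3289), x⁻ = (5.0233) → reset → x⁺ = (5.1321), jump to mode 2
Mode 2: guard c·x = 0.2248 hit at Δt = 1.3282 (t = 2.6571), x⁻ = (-0.2248) → reset → x⁺ = (-0.5528), jump to mode 1
Mode 1: flow for 0.5742 to horizon, guard not reached → x = (0.4268)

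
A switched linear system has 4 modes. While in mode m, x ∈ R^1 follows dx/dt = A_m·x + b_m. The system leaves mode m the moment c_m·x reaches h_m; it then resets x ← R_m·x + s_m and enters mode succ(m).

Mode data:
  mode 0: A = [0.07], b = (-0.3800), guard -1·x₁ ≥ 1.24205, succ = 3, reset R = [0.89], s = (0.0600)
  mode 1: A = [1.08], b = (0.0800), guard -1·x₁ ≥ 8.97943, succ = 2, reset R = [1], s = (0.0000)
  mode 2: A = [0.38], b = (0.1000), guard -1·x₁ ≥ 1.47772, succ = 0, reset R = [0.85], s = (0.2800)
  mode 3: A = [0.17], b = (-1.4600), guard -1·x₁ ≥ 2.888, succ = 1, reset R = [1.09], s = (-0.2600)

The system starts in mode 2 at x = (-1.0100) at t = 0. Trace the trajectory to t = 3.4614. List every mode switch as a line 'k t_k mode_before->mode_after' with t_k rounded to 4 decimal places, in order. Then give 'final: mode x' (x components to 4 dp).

Mode 2: guard c·x = 1.4777 hit at Δt = 1.2797 (t = 1.2797), x⁻ = (-1.4777) → reset → x⁺ = (-0.9761), jump to mode 0
Mode 0: guard c·x = 1.2421 hit at Δt = 0.5813 (t = 1.8610), x⁻ = (-1.2421) → reset → x⁺ = (-1.0454), jump to mode 3
Mode 3: guard c·x = 2.8880 hit at Δt = 1.0295 (t = 2.8905), x⁻ = (-2.8880) → reset → x⁺ = (-3.4079), jump to mode 1
Mode 1: flow for 0.5709 to horizon, guard not reached → x = (-6.2502)

1 1.2797 2->0
2 1.8610 0->3
3 2.8905 3->1
final: 1 -6.2502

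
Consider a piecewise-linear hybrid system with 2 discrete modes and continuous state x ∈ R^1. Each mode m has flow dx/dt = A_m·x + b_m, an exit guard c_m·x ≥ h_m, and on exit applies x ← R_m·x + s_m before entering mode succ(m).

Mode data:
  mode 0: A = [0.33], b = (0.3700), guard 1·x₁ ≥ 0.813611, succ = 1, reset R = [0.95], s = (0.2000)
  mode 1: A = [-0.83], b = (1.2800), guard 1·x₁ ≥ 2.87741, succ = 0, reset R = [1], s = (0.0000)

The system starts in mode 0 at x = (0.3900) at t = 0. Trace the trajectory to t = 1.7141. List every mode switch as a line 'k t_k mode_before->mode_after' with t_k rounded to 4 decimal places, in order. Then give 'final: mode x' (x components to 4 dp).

1 0.7488 0->1
final: 1 1.2867

Mode 0: guard c·x = 0.8136 hit at Δt = 0.7488 (t = 0.7488), x⁻ = (0.8136) → reset → x⁺ = (0.9729), jump to mode 1
Mode 1: flow for 0.9653 to horizon, guard not reached → x = (1.2867)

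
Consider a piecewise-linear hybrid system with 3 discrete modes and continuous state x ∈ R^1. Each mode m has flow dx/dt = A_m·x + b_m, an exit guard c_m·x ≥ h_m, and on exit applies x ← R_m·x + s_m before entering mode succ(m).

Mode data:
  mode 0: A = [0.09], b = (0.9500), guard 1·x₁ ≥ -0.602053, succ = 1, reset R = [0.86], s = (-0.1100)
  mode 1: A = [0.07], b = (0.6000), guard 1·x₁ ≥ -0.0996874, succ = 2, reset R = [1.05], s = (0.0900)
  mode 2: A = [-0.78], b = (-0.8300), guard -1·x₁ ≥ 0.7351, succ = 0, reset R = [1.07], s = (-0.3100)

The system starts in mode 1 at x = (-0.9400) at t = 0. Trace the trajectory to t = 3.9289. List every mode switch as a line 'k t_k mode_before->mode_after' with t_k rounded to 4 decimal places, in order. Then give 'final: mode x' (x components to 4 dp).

Mode 1: guard c·x = -0.0997 hit at Δt = 1.4923 (t = 1.4923), x⁻ = (-0.0997) → reset → x⁺ = (-0.0147), jump to mode 2
Mode 2: guard c·x = 0.7351 hit at Δt = 1.4871 (t = 2.9794), x⁻ = (-0.7351) → reset → x⁺ = (-1.0966), jump to mode 0
Mode 0: guard c·x = -0.6021 hit at Δt = 0.5662 (t = 3.5456), x⁻ = (-0.6021) → reset → x⁺ = (-0.6278), jump to mode 1
Mode 1: flow for 0.3833 to horizon, guard not reached → x = (-0.4117)

1 1.4923 1->2
2 2.9794 2->0
3 3.5456 0->1
final: 1 -0.4117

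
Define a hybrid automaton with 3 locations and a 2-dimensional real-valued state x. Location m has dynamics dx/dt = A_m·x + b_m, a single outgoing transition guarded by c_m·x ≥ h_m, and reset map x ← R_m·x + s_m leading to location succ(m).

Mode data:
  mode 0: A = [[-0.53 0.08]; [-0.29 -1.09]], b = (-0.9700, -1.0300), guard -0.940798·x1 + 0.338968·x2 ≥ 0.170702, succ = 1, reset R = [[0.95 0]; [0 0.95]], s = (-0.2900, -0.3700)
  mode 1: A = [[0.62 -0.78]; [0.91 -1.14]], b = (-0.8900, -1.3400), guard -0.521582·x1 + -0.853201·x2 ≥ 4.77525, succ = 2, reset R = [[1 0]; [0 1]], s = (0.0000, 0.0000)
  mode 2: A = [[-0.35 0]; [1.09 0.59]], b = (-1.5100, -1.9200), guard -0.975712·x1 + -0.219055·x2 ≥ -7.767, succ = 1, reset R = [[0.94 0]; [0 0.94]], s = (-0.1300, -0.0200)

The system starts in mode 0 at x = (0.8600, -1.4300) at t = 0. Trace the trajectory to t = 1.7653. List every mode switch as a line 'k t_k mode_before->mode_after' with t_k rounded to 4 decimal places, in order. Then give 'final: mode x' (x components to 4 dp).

Mode 0: guard c·x = 0.1707 hit at Δt = 1.2841 (t = 1.2841), x⁻ = (-0.5586, -1.0468) → reset → x⁺ = (-0.8207, -1.3644), jump to mode 1
Mode 1: flow for 0.4812 to horizon, guard not reached → x = (-0.9595, -1.5880)

1 1.2841 0->1
final: 1 -0.9595 -1.5880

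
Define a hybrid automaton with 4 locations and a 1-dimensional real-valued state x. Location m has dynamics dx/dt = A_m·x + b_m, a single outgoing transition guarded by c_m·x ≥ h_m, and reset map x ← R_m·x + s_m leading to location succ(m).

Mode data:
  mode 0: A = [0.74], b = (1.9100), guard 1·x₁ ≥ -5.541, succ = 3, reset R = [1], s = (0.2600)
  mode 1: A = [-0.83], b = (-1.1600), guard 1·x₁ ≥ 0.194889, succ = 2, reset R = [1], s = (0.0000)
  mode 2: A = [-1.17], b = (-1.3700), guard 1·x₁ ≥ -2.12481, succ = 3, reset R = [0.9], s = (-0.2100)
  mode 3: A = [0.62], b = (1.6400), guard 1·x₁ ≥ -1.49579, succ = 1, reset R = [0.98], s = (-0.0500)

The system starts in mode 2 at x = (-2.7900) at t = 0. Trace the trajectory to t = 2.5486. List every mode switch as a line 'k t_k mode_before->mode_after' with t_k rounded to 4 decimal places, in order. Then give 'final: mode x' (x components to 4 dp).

1 0.4522 2->3
2 1.7227 3->1
final: 1 -1.4572

Mode 2: guard c·x = -2.1248 hit at Δt = 0.4522 (t = 0.4522), x⁻ = (-2.1248) → reset → x⁺ = (-2.1223), jump to mode 3
Mode 3: guard c·x = -1.4958 hit at Δt = 1.2705 (t = 1.7227), x⁻ = (-1.4958) → reset → x⁺ = (-1.5159), jump to mode 1
Mode 1: flow for 0.8259 to horizon, guard not reached → x = (-1.4572)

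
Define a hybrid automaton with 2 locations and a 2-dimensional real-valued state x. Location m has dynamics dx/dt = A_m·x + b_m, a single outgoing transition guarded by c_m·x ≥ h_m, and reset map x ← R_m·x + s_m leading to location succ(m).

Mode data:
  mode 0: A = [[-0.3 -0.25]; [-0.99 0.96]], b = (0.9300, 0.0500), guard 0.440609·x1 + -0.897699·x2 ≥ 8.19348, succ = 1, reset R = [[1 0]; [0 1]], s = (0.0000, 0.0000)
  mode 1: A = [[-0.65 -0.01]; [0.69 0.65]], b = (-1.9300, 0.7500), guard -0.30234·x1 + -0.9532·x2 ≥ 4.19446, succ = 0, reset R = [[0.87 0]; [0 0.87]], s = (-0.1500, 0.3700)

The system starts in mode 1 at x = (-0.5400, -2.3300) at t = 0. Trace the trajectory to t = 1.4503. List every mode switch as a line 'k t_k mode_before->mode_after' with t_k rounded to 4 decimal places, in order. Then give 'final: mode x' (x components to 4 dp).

Mode 1: guard c·x = 4.1945 hit at Δt = 0.8158 (t = 0.8158), x⁻ = (-1.5203, -3.9182) → reset → x⁺ = (-1.4726, -3.0388), jump to mode 0
Mode 0: flow for 0.6345 to horizon, guard not reached → x = (-0.1335, -4.7898)

1 0.8158 1->0
final: 0 -0.1335 -4.7898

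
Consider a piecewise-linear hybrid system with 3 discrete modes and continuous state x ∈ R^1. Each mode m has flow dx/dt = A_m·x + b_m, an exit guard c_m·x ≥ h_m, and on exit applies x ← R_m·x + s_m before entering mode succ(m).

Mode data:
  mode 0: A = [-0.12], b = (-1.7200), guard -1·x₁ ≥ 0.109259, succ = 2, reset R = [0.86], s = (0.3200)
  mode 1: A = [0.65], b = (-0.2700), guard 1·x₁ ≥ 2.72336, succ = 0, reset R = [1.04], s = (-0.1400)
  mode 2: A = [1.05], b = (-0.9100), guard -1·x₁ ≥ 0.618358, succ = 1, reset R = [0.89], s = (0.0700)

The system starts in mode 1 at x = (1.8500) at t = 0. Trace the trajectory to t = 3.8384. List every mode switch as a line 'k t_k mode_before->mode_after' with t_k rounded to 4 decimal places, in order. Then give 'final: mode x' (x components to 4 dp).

1 0.7315 1->0
2 2.2297 0->2
3 3.0304 2->1
final: 1 -1.0991

Mode 1: guard c·x = 2.7234 hit at Δt = 0.7315 (t = 0.7315), x⁻ = (2.7234) → reset → x⁺ = (2.6923), jump to mode 0
Mode 0: guard c·x = 0.1093 hit at Δt = 1.4982 (t = 2.2297), x⁻ = (-0.1093) → reset → x⁺ = (0.2260), jump to mode 2
Mode 2: guard c·x = 0.6184 hit at Δt = 0.8007 (t = 3.0304), x⁻ = (-0.6184) → reset → x⁺ = (-0.4803), jump to mode 1
Mode 1: flow for 0.8080 to horizon, guard not reached → x = (-1.0991)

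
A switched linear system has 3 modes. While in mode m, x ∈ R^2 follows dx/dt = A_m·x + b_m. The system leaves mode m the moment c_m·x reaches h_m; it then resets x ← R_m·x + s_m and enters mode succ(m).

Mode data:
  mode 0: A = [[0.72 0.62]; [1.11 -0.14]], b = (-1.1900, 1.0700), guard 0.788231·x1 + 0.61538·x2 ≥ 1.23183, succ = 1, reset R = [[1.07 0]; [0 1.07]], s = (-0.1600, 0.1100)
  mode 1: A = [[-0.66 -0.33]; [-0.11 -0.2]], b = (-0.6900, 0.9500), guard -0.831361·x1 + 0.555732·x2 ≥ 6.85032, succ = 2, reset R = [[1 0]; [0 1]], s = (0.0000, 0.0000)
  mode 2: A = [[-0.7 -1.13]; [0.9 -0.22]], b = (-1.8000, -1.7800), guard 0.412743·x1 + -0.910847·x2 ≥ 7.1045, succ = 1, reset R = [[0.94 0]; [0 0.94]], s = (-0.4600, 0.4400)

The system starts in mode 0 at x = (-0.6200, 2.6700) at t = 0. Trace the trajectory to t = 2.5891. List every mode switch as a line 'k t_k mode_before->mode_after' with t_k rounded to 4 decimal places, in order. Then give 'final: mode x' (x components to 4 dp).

Mode 0: guard c·x = 1.2318 hit at Δt = 1.3964 (t = 1.3964), x⁻ = (-0.5566, 2.7147) → reset → x⁺ = (-0.7556, 3.0147), jump to mode 1
Mode 1: flow for 1.1927 to horizon, guard not reached → x = (-1.8157, 3.5415)

1 1.3964 0->1
final: 1 -1.8157 3.5415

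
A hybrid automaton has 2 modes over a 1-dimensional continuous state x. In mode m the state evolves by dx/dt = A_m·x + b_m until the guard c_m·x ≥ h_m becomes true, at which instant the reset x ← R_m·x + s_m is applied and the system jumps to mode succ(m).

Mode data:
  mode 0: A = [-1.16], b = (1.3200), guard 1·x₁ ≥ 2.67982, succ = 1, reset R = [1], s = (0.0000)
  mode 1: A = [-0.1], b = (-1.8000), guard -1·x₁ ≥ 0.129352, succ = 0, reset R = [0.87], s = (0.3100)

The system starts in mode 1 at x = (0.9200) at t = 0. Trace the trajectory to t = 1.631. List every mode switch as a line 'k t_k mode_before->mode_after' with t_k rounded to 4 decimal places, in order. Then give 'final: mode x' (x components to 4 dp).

Mode 1: guard c·x = 0.1294 hit at Δt = 0.5706 (t = 0.5706), x⁻ = (-0.1294) → reset → x⁺ = (0.1975), jump to mode 0
Mode 0: flow for 1.0604 to horizon, guard not reached → x = (0.8631)

1 0.5706 1->0
final: 0 0.8631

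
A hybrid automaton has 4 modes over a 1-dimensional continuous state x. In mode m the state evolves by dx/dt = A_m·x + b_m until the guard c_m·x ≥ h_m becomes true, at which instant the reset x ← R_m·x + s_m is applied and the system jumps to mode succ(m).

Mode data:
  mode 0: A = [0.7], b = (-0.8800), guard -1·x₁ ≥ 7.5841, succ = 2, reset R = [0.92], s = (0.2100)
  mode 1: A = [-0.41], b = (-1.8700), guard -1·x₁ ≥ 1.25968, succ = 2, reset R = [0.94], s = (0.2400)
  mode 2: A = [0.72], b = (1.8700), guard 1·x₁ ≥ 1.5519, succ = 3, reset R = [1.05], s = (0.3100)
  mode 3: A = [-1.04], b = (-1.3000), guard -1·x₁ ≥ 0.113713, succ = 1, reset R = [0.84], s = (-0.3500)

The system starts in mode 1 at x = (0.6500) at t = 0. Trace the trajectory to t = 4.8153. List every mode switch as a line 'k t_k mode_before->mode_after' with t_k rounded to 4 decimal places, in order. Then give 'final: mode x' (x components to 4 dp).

1 1.1133 1->2
2 2.3914 2->3
3 3.3838 3->1
4 3.9214 1->2
final: 2 0.5491

Mode 1: guard c·x = 1.2597 hit at Δt = 1.1133 (t = 1.1133), x⁻ = (-1.2597) → reset → x⁺ = (-0.9441), jump to mode 2
Mode 2: guard c·x = 1.5519 hit at Δt = 1.2781 (t = 2.3914), x⁻ = (1.5519) → reset → x⁺ = (1.9395), jump to mode 3
Mode 3: guard c·x = 0.1137 hit at Δt = 0.9924 (t = 3.3838), x⁻ = (-0.1137) → reset → x⁺ = (-0.4455), jump to mode 1
Mode 1: guard c·x = 1.2597 hit at Δt = 0.5376 (t = 3.9214), x⁻ = (-1.2597) → reset → x⁺ = (-0.9441), jump to mode 2
Mode 2: flow for 0.8939 to horizon, guard not reached → x = (0.5491)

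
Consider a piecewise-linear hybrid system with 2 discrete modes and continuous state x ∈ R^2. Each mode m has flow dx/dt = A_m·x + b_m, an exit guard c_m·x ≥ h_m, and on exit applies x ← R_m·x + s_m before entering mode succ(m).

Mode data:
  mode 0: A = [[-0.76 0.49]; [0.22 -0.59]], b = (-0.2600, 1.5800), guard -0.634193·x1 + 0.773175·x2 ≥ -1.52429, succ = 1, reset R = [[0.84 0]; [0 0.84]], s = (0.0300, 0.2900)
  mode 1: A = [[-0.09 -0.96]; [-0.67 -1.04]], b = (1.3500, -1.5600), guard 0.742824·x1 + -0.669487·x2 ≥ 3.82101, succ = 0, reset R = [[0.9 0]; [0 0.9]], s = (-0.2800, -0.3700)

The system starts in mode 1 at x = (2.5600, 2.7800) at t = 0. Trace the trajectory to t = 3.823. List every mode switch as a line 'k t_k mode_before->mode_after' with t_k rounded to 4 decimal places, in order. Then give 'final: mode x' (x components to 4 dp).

Mode 1: guard c·x = 3.8210 hit at Δt = 1.2280 (t = 1.2280), x⁻ = (3.6755, -1.6292) → reset → x⁺ = (3.0280, -1.8363), jump to mode 0
Mode 0: guard c·x = -1.5243 hit at Δt = 0.4803 (t = 1.7083), x⁻ = (1.7823, -0.5096) → reset → x⁺ = (1.5271, -0.1380), jump to mode 1
Mode 1: guard c·x = 3.8210 hit at Δt = 0.8744 (t = 2.5827), x⁻ = (3.4176, -1.9154) → reset → x⁺ = (2.7958, -2.0939), jump to mode 0
Mode 0: guard c·x = -1.5243 hit at Δt = 0.4919 (t = 3.0746), x⁻ = (1.5542, -0.6966) → reset → x⁺ = (1.3355, -0.2952), jump to mode 1
Mode 1: flow for 0.7484 to horizon, guard not reached → x = (2.9410, -1.7021)

1 1.2280 1->0
2 1.7083 0->1
3 2.5827 1->0
4 3.0746 0->1
final: 1 2.9410 -1.7021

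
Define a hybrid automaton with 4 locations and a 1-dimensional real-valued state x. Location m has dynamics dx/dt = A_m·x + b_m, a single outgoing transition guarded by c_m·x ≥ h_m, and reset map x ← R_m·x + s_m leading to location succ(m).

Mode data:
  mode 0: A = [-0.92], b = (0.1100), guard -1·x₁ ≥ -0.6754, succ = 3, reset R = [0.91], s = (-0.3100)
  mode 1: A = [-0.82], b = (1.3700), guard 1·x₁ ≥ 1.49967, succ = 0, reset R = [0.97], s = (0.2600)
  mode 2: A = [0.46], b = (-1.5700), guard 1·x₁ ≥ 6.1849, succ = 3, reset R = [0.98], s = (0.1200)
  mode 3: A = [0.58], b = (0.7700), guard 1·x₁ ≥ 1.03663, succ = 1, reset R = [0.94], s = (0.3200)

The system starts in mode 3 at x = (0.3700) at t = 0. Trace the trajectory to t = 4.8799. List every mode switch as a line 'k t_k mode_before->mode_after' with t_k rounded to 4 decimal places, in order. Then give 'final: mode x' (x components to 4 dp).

1 0.5711 3->1
2 1.5325 1->0
3 2.6784 0->3
4 3.3172 3->1
5 4.2787 1->0
final: 0 1.0370

Mode 3: guard c·x = 1.0366 hit at Δt = 0.5711 (t = 0.5711), x⁻ = (1.0366) → reset → x⁺ = (1.2944), jump to mode 1
Mode 1: guard c·x = 1.4997 hit at Δt = 0.9614 (t = 1.5325), x⁻ = (1.4997) → reset → x⁺ = (1.7147), jump to mode 0
Mode 0: guard c·x = -0.6754 hit at Δt = 1.1459 (t = 2.6784), x⁻ = (0.6754) → reset → x⁺ = (0.3046), jump to mode 3
Mode 3: guard c·x = 1.0366 hit at Δt = 0.6388 (t = 3.3172), x⁻ = (1.0366) → reset → x⁺ = (1.2944), jump to mode 1
Mode 1: guard c·x = 1.4997 hit at Δt = 0.9614 (t = 4.2787), x⁻ = (1.4997) → reset → x⁺ = (1.7147), jump to mode 0
Mode 0: flow for 0.6012 to horizon, guard not reached → x = (1.0370)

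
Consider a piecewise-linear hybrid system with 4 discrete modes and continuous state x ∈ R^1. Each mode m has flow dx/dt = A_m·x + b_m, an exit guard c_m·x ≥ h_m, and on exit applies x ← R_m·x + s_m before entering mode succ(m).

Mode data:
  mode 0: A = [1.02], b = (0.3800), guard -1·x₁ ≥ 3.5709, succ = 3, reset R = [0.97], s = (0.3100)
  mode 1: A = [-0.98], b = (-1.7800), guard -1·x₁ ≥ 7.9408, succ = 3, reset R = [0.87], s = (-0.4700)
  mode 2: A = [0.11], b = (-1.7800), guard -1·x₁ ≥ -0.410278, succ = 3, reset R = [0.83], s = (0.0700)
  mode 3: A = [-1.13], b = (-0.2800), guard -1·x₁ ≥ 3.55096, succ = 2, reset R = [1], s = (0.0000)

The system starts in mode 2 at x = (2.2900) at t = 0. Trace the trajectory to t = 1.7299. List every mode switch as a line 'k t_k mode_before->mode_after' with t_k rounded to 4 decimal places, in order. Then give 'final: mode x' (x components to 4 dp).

1 1.1537 2->3
final: 3 0.0955

Mode 2: guard c·x = -0.4103 hit at Δt = 1.1537 (t = 1.1537), x⁻ = (0.4103) → reset → x⁺ = (0.4105), jump to mode 3
Mode 3: flow for 0.5762 to horizon, guard not reached → x = (0.0955)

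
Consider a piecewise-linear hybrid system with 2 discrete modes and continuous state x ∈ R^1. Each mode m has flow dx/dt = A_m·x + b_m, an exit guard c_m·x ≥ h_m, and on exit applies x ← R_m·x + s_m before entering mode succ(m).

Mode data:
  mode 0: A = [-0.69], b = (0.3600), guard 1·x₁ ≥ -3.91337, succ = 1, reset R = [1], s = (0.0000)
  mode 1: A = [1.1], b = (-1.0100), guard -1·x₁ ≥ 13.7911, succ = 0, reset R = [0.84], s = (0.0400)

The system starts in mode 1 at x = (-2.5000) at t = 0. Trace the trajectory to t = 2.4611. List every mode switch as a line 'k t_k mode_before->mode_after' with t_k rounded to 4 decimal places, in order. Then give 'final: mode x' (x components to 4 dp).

1 1.3267 1->0
final: 0 -4.9944

Mode 1: guard c·x = 13.7911 hit at Δt = 1.3267 (t = 1.3267), x⁻ = (-13.7911) → reset → x⁺ = (-11.5445), jump to mode 0
Mode 0: flow for 1.1344 to horizon, guard not reached → x = (-4.9944)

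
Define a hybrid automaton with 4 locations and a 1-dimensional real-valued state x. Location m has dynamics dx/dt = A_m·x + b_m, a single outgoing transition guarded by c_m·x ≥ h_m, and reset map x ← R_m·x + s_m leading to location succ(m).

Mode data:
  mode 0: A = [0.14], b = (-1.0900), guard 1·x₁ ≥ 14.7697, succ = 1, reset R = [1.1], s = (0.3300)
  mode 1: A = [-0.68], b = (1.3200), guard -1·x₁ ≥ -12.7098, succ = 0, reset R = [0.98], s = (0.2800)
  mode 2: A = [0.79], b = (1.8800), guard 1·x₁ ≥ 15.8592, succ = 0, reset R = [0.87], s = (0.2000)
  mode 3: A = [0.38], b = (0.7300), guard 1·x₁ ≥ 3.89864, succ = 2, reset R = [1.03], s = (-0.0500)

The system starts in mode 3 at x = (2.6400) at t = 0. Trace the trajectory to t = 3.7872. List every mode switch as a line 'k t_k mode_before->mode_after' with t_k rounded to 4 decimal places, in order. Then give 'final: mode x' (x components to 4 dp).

1 0.6413 3->2
2 1.9778 2->0
3 2.8147 0->1
4 3.2659 1->0
final: 0 13.1103

Mode 3: guard c·x = 3.8986 hit at Δt = 0.6413 (t = 0.6413), x⁻ = (3.8986) → reset → x⁺ = (3.9656), jump to mode 2
Mode 2: guard c·x = 15.8592 hit at Δt = 1.3365 (t = 1.9778), x⁻ = (15.8592) → reset → x⁺ = (13.9975), jump to mode 0
Mode 0: guard c·x = 14.7697 hit at Δt = 0.8369 (t = 2.8147), x⁻ = (14.7697) → reset → x⁺ = (16.5767), jump to mode 1
Mode 1: guard c·x = -12.7098 hit at Δt = 0.4512 (t = 3.2659), x⁻ = (12.7098) → reset → x⁺ = (12.7356), jump to mode 0
Mode 0: flow for 0.5213 to horizon, guard not reached → x = (13.1103)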